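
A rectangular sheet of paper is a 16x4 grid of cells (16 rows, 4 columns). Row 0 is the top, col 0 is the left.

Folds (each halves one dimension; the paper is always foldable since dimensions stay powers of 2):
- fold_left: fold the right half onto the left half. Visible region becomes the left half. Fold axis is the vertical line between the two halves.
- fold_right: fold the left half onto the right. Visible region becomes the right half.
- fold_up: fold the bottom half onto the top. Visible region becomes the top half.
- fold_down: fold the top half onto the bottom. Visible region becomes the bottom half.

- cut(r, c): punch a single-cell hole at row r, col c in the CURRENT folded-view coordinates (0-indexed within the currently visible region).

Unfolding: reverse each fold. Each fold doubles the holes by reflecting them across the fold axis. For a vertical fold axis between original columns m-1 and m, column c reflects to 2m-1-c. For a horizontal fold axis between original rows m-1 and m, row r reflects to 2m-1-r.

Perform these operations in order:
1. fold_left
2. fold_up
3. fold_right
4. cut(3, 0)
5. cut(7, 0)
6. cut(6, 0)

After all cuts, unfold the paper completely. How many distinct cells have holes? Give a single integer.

Answer: 24

Derivation:
Op 1 fold_left: fold axis v@2; visible region now rows[0,16) x cols[0,2) = 16x2
Op 2 fold_up: fold axis h@8; visible region now rows[0,8) x cols[0,2) = 8x2
Op 3 fold_right: fold axis v@1; visible region now rows[0,8) x cols[1,2) = 8x1
Op 4 cut(3, 0): punch at orig (3,1); cuts so far [(3, 1)]; region rows[0,8) x cols[1,2) = 8x1
Op 5 cut(7, 0): punch at orig (7,1); cuts so far [(3, 1), (7, 1)]; region rows[0,8) x cols[1,2) = 8x1
Op 6 cut(6, 0): punch at orig (6,1); cuts so far [(3, 1), (6, 1), (7, 1)]; region rows[0,8) x cols[1,2) = 8x1
Unfold 1 (reflect across v@1): 6 holes -> [(3, 0), (3, 1), (6, 0), (6, 1), (7, 0), (7, 1)]
Unfold 2 (reflect across h@8): 12 holes -> [(3, 0), (3, 1), (6, 0), (6, 1), (7, 0), (7, 1), (8, 0), (8, 1), (9, 0), (9, 1), (12, 0), (12, 1)]
Unfold 3 (reflect across v@2): 24 holes -> [(3, 0), (3, 1), (3, 2), (3, 3), (6, 0), (6, 1), (6, 2), (6, 3), (7, 0), (7, 1), (7, 2), (7, 3), (8, 0), (8, 1), (8, 2), (8, 3), (9, 0), (9, 1), (9, 2), (9, 3), (12, 0), (12, 1), (12, 2), (12, 3)]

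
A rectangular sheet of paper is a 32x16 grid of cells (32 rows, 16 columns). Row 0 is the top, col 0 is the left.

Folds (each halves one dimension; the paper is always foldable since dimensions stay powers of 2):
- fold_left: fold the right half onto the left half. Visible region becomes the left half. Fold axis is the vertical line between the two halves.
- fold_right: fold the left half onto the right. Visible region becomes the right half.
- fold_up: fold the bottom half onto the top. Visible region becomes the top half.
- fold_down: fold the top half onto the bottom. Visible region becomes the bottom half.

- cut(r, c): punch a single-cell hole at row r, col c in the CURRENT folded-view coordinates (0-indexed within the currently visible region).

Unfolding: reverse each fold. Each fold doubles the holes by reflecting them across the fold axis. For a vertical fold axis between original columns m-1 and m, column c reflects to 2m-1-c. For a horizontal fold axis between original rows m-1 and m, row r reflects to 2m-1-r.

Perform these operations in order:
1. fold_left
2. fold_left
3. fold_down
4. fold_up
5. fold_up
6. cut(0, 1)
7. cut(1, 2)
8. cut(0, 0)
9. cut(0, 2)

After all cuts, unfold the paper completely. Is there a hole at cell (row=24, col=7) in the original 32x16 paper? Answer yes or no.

Op 1 fold_left: fold axis v@8; visible region now rows[0,32) x cols[0,8) = 32x8
Op 2 fold_left: fold axis v@4; visible region now rows[0,32) x cols[0,4) = 32x4
Op 3 fold_down: fold axis h@16; visible region now rows[16,32) x cols[0,4) = 16x4
Op 4 fold_up: fold axis h@24; visible region now rows[16,24) x cols[0,4) = 8x4
Op 5 fold_up: fold axis h@20; visible region now rows[16,20) x cols[0,4) = 4x4
Op 6 cut(0, 1): punch at orig (16,1); cuts so far [(16, 1)]; region rows[16,20) x cols[0,4) = 4x4
Op 7 cut(1, 2): punch at orig (17,2); cuts so far [(16, 1), (17, 2)]; region rows[16,20) x cols[0,4) = 4x4
Op 8 cut(0, 0): punch at orig (16,0); cuts so far [(16, 0), (16, 1), (17, 2)]; region rows[16,20) x cols[0,4) = 4x4
Op 9 cut(0, 2): punch at orig (16,2); cuts so far [(16, 0), (16, 1), (16, 2), (17, 2)]; region rows[16,20) x cols[0,4) = 4x4
Unfold 1 (reflect across h@20): 8 holes -> [(16, 0), (16, 1), (16, 2), (17, 2), (22, 2), (23, 0), (23, 1), (23, 2)]
Unfold 2 (reflect across h@24): 16 holes -> [(16, 0), (16, 1), (16, 2), (17, 2), (22, 2), (23, 0), (23, 1), (23, 2), (24, 0), (24, 1), (24, 2), (25, 2), (30, 2), (31, 0), (31, 1), (31, 2)]
Unfold 3 (reflect across h@16): 32 holes -> [(0, 0), (0, 1), (0, 2), (1, 2), (6, 2), (7, 0), (7, 1), (7, 2), (8, 0), (8, 1), (8, 2), (9, 2), (14, 2), (15, 0), (15, 1), (15, 2), (16, 0), (16, 1), (16, 2), (17, 2), (22, 2), (23, 0), (23, 1), (23, 2), (24, 0), (24, 1), (24, 2), (25, 2), (30, 2), (31, 0), (31, 1), (31, 2)]
Unfold 4 (reflect across v@4): 64 holes -> [(0, 0), (0, 1), (0, 2), (0, 5), (0, 6), (0, 7), (1, 2), (1, 5), (6, 2), (6, 5), (7, 0), (7, 1), (7, 2), (7, 5), (7, 6), (7, 7), (8, 0), (8, 1), (8, 2), (8, 5), (8, 6), (8, 7), (9, 2), (9, 5), (14, 2), (14, 5), (15, 0), (15, 1), (15, 2), (15, 5), (15, 6), (15, 7), (16, 0), (16, 1), (16, 2), (16, 5), (16, 6), (16, 7), (17, 2), (17, 5), (22, 2), (22, 5), (23, 0), (23, 1), (23, 2), (23, 5), (23, 6), (23, 7), (24, 0), (24, 1), (24, 2), (24, 5), (24, 6), (24, 7), (25, 2), (25, 5), (30, 2), (30, 5), (31, 0), (31, 1), (31, 2), (31, 5), (31, 6), (31, 7)]
Unfold 5 (reflect across v@8): 128 holes -> [(0, 0), (0, 1), (0, 2), (0, 5), (0, 6), (0, 7), (0, 8), (0, 9), (0, 10), (0, 13), (0, 14), (0, 15), (1, 2), (1, 5), (1, 10), (1, 13), (6, 2), (6, 5), (6, 10), (6, 13), (7, 0), (7, 1), (7, 2), (7, 5), (7, 6), (7, 7), (7, 8), (7, 9), (7, 10), (7, 13), (7, 14), (7, 15), (8, 0), (8, 1), (8, 2), (8, 5), (8, 6), (8, 7), (8, 8), (8, 9), (8, 10), (8, 13), (8, 14), (8, 15), (9, 2), (9, 5), (9, 10), (9, 13), (14, 2), (14, 5), (14, 10), (14, 13), (15, 0), (15, 1), (15, 2), (15, 5), (15, 6), (15, 7), (15, 8), (15, 9), (15, 10), (15, 13), (15, 14), (15, 15), (16, 0), (16, 1), (16, 2), (16, 5), (16, 6), (16, 7), (16, 8), (16, 9), (16, 10), (16, 13), (16, 14), (16, 15), (17, 2), (17, 5), (17, 10), (17, 13), (22, 2), (22, 5), (22, 10), (22, 13), (23, 0), (23, 1), (23, 2), (23, 5), (23, 6), (23, 7), (23, 8), (23, 9), (23, 10), (23, 13), (23, 14), (23, 15), (24, 0), (24, 1), (24, 2), (24, 5), (24, 6), (24, 7), (24, 8), (24, 9), (24, 10), (24, 13), (24, 14), (24, 15), (25, 2), (25, 5), (25, 10), (25, 13), (30, 2), (30, 5), (30, 10), (30, 13), (31, 0), (31, 1), (31, 2), (31, 5), (31, 6), (31, 7), (31, 8), (31, 9), (31, 10), (31, 13), (31, 14), (31, 15)]
Holes: [(0, 0), (0, 1), (0, 2), (0, 5), (0, 6), (0, 7), (0, 8), (0, 9), (0, 10), (0, 13), (0, 14), (0, 15), (1, 2), (1, 5), (1, 10), (1, 13), (6, 2), (6, 5), (6, 10), (6, 13), (7, 0), (7, 1), (7, 2), (7, 5), (7, 6), (7, 7), (7, 8), (7, 9), (7, 10), (7, 13), (7, 14), (7, 15), (8, 0), (8, 1), (8, 2), (8, 5), (8, 6), (8, 7), (8, 8), (8, 9), (8, 10), (8, 13), (8, 14), (8, 15), (9, 2), (9, 5), (9, 10), (9, 13), (14, 2), (14, 5), (14, 10), (14, 13), (15, 0), (15, 1), (15, 2), (15, 5), (15, 6), (15, 7), (15, 8), (15, 9), (15, 10), (15, 13), (15, 14), (15, 15), (16, 0), (16, 1), (16, 2), (16, 5), (16, 6), (16, 7), (16, 8), (16, 9), (16, 10), (16, 13), (16, 14), (16, 15), (17, 2), (17, 5), (17, 10), (17, 13), (22, 2), (22, 5), (22, 10), (22, 13), (23, 0), (23, 1), (23, 2), (23, 5), (23, 6), (23, 7), (23, 8), (23, 9), (23, 10), (23, 13), (23, 14), (23, 15), (24, 0), (24, 1), (24, 2), (24, 5), (24, 6), (24, 7), (24, 8), (24, 9), (24, 10), (24, 13), (24, 14), (24, 15), (25, 2), (25, 5), (25, 10), (25, 13), (30, 2), (30, 5), (30, 10), (30, 13), (31, 0), (31, 1), (31, 2), (31, 5), (31, 6), (31, 7), (31, 8), (31, 9), (31, 10), (31, 13), (31, 14), (31, 15)]

Answer: yes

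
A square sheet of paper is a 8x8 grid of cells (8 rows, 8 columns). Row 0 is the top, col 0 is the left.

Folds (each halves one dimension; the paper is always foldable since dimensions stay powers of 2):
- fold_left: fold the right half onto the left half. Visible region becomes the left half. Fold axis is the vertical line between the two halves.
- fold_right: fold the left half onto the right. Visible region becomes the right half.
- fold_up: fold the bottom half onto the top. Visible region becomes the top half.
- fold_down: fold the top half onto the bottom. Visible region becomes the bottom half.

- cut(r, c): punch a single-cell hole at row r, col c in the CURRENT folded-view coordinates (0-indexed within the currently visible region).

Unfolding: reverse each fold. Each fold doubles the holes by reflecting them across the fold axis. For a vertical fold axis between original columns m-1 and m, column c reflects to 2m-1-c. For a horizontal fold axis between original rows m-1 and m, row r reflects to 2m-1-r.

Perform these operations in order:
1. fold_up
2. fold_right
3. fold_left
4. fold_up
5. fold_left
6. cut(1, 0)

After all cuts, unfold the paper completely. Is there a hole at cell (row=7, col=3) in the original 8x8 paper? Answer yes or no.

Op 1 fold_up: fold axis h@4; visible region now rows[0,4) x cols[0,8) = 4x8
Op 2 fold_right: fold axis v@4; visible region now rows[0,4) x cols[4,8) = 4x4
Op 3 fold_left: fold axis v@6; visible region now rows[0,4) x cols[4,6) = 4x2
Op 4 fold_up: fold axis h@2; visible region now rows[0,2) x cols[4,6) = 2x2
Op 5 fold_left: fold axis v@5; visible region now rows[0,2) x cols[4,5) = 2x1
Op 6 cut(1, 0): punch at orig (1,4); cuts so far [(1, 4)]; region rows[0,2) x cols[4,5) = 2x1
Unfold 1 (reflect across v@5): 2 holes -> [(1, 4), (1, 5)]
Unfold 2 (reflect across h@2): 4 holes -> [(1, 4), (1, 5), (2, 4), (2, 5)]
Unfold 3 (reflect across v@6): 8 holes -> [(1, 4), (1, 5), (1, 6), (1, 7), (2, 4), (2, 5), (2, 6), (2, 7)]
Unfold 4 (reflect across v@4): 16 holes -> [(1, 0), (1, 1), (1, 2), (1, 3), (1, 4), (1, 5), (1, 6), (1, 7), (2, 0), (2, 1), (2, 2), (2, 3), (2, 4), (2, 5), (2, 6), (2, 7)]
Unfold 5 (reflect across h@4): 32 holes -> [(1, 0), (1, 1), (1, 2), (1, 3), (1, 4), (1, 5), (1, 6), (1, 7), (2, 0), (2, 1), (2, 2), (2, 3), (2, 4), (2, 5), (2, 6), (2, 7), (5, 0), (5, 1), (5, 2), (5, 3), (5, 4), (5, 5), (5, 6), (5, 7), (6, 0), (6, 1), (6, 2), (6, 3), (6, 4), (6, 5), (6, 6), (6, 7)]
Holes: [(1, 0), (1, 1), (1, 2), (1, 3), (1, 4), (1, 5), (1, 6), (1, 7), (2, 0), (2, 1), (2, 2), (2, 3), (2, 4), (2, 5), (2, 6), (2, 7), (5, 0), (5, 1), (5, 2), (5, 3), (5, 4), (5, 5), (5, 6), (5, 7), (6, 0), (6, 1), (6, 2), (6, 3), (6, 4), (6, 5), (6, 6), (6, 7)]

Answer: no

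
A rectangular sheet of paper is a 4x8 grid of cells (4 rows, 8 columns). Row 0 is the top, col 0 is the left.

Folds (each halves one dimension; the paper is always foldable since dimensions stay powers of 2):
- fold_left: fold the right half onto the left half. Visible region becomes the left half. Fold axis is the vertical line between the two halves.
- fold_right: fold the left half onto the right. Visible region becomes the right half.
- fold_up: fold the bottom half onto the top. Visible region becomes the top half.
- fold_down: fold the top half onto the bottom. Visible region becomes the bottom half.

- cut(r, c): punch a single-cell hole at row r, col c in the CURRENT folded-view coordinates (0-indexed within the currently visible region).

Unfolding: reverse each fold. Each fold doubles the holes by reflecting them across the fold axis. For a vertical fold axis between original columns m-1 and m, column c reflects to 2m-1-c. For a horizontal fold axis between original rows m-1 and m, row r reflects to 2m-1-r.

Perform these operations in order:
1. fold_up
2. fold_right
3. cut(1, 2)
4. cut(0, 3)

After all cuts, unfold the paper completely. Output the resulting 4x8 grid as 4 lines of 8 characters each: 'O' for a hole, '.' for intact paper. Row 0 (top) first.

Answer: O......O
.O....O.
.O....O.
O......O

Derivation:
Op 1 fold_up: fold axis h@2; visible region now rows[0,2) x cols[0,8) = 2x8
Op 2 fold_right: fold axis v@4; visible region now rows[0,2) x cols[4,8) = 2x4
Op 3 cut(1, 2): punch at orig (1,6); cuts so far [(1, 6)]; region rows[0,2) x cols[4,8) = 2x4
Op 4 cut(0, 3): punch at orig (0,7); cuts so far [(0, 7), (1, 6)]; region rows[0,2) x cols[4,8) = 2x4
Unfold 1 (reflect across v@4): 4 holes -> [(0, 0), (0, 7), (1, 1), (1, 6)]
Unfold 2 (reflect across h@2): 8 holes -> [(0, 0), (0, 7), (1, 1), (1, 6), (2, 1), (2, 6), (3, 0), (3, 7)]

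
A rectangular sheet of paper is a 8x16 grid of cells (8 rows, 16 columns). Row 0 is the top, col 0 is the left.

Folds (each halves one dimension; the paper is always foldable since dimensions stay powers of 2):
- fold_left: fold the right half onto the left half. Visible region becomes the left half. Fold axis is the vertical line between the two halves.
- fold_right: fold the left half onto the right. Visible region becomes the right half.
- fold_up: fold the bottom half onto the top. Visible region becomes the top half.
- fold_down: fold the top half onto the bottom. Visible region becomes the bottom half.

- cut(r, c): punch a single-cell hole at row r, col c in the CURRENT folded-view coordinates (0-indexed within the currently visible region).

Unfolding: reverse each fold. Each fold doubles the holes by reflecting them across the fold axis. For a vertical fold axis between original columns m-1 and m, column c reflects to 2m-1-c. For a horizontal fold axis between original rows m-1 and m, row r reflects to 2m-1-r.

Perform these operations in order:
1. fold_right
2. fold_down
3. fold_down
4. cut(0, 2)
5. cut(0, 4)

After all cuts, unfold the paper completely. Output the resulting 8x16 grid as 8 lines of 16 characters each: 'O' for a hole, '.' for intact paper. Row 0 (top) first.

Answer: ................
...O.O....O.O...
...O.O....O.O...
................
................
...O.O....O.O...
...O.O....O.O...
................

Derivation:
Op 1 fold_right: fold axis v@8; visible region now rows[0,8) x cols[8,16) = 8x8
Op 2 fold_down: fold axis h@4; visible region now rows[4,8) x cols[8,16) = 4x8
Op 3 fold_down: fold axis h@6; visible region now rows[6,8) x cols[8,16) = 2x8
Op 4 cut(0, 2): punch at orig (6,10); cuts so far [(6, 10)]; region rows[6,8) x cols[8,16) = 2x8
Op 5 cut(0, 4): punch at orig (6,12); cuts so far [(6, 10), (6, 12)]; region rows[6,8) x cols[8,16) = 2x8
Unfold 1 (reflect across h@6): 4 holes -> [(5, 10), (5, 12), (6, 10), (6, 12)]
Unfold 2 (reflect across h@4): 8 holes -> [(1, 10), (1, 12), (2, 10), (2, 12), (5, 10), (5, 12), (6, 10), (6, 12)]
Unfold 3 (reflect across v@8): 16 holes -> [(1, 3), (1, 5), (1, 10), (1, 12), (2, 3), (2, 5), (2, 10), (2, 12), (5, 3), (5, 5), (5, 10), (5, 12), (6, 3), (6, 5), (6, 10), (6, 12)]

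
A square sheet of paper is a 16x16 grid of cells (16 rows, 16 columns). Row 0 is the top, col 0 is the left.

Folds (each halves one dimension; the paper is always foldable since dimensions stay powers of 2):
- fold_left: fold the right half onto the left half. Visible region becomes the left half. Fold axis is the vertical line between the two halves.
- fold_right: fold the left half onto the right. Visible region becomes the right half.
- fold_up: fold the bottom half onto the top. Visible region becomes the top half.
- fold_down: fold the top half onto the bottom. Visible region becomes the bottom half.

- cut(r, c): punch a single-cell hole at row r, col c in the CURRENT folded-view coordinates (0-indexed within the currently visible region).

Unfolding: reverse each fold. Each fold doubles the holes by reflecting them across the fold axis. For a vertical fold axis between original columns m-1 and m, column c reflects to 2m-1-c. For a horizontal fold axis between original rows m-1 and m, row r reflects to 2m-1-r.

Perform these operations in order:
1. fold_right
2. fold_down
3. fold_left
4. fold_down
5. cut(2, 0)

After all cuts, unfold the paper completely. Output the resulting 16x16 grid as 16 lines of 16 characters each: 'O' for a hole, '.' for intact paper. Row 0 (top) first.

Op 1 fold_right: fold axis v@8; visible region now rows[0,16) x cols[8,16) = 16x8
Op 2 fold_down: fold axis h@8; visible region now rows[8,16) x cols[8,16) = 8x8
Op 3 fold_left: fold axis v@12; visible region now rows[8,16) x cols[8,12) = 8x4
Op 4 fold_down: fold axis h@12; visible region now rows[12,16) x cols[8,12) = 4x4
Op 5 cut(2, 0): punch at orig (14,8); cuts so far [(14, 8)]; region rows[12,16) x cols[8,12) = 4x4
Unfold 1 (reflect across h@12): 2 holes -> [(9, 8), (14, 8)]
Unfold 2 (reflect across v@12): 4 holes -> [(9, 8), (9, 15), (14, 8), (14, 15)]
Unfold 3 (reflect across h@8): 8 holes -> [(1, 8), (1, 15), (6, 8), (6, 15), (9, 8), (9, 15), (14, 8), (14, 15)]
Unfold 4 (reflect across v@8): 16 holes -> [(1, 0), (1, 7), (1, 8), (1, 15), (6, 0), (6, 7), (6, 8), (6, 15), (9, 0), (9, 7), (9, 8), (9, 15), (14, 0), (14, 7), (14, 8), (14, 15)]

Answer: ................
O......OO......O
................
................
................
................
O......OO......O
................
................
O......OO......O
................
................
................
................
O......OO......O
................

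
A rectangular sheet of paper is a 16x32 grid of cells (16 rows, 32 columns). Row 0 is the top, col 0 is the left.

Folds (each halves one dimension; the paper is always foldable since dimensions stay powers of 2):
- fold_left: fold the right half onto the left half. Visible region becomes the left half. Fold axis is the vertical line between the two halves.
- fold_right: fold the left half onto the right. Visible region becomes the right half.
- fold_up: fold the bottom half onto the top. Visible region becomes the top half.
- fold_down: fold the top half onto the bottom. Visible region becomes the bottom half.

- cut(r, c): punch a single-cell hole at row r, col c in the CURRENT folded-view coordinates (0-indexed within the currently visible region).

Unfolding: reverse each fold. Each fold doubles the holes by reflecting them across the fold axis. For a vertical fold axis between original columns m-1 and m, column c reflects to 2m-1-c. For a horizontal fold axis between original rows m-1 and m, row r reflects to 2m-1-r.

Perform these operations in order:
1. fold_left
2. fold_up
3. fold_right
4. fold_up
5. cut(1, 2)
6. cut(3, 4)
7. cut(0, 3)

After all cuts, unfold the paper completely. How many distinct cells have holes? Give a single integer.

Answer: 48

Derivation:
Op 1 fold_left: fold axis v@16; visible region now rows[0,16) x cols[0,16) = 16x16
Op 2 fold_up: fold axis h@8; visible region now rows[0,8) x cols[0,16) = 8x16
Op 3 fold_right: fold axis v@8; visible region now rows[0,8) x cols[8,16) = 8x8
Op 4 fold_up: fold axis h@4; visible region now rows[0,4) x cols[8,16) = 4x8
Op 5 cut(1, 2): punch at orig (1,10); cuts so far [(1, 10)]; region rows[0,4) x cols[8,16) = 4x8
Op 6 cut(3, 4): punch at orig (3,12); cuts so far [(1, 10), (3, 12)]; region rows[0,4) x cols[8,16) = 4x8
Op 7 cut(0, 3): punch at orig (0,11); cuts so far [(0, 11), (1, 10), (3, 12)]; region rows[0,4) x cols[8,16) = 4x8
Unfold 1 (reflect across h@4): 6 holes -> [(0, 11), (1, 10), (3, 12), (4, 12), (6, 10), (7, 11)]
Unfold 2 (reflect across v@8): 12 holes -> [(0, 4), (0, 11), (1, 5), (1, 10), (3, 3), (3, 12), (4, 3), (4, 12), (6, 5), (6, 10), (7, 4), (7, 11)]
Unfold 3 (reflect across h@8): 24 holes -> [(0, 4), (0, 11), (1, 5), (1, 10), (3, 3), (3, 12), (4, 3), (4, 12), (6, 5), (6, 10), (7, 4), (7, 11), (8, 4), (8, 11), (9, 5), (9, 10), (11, 3), (11, 12), (12, 3), (12, 12), (14, 5), (14, 10), (15, 4), (15, 11)]
Unfold 4 (reflect across v@16): 48 holes -> [(0, 4), (0, 11), (0, 20), (0, 27), (1, 5), (1, 10), (1, 21), (1, 26), (3, 3), (3, 12), (3, 19), (3, 28), (4, 3), (4, 12), (4, 19), (4, 28), (6, 5), (6, 10), (6, 21), (6, 26), (7, 4), (7, 11), (7, 20), (7, 27), (8, 4), (8, 11), (8, 20), (8, 27), (9, 5), (9, 10), (9, 21), (9, 26), (11, 3), (11, 12), (11, 19), (11, 28), (12, 3), (12, 12), (12, 19), (12, 28), (14, 5), (14, 10), (14, 21), (14, 26), (15, 4), (15, 11), (15, 20), (15, 27)]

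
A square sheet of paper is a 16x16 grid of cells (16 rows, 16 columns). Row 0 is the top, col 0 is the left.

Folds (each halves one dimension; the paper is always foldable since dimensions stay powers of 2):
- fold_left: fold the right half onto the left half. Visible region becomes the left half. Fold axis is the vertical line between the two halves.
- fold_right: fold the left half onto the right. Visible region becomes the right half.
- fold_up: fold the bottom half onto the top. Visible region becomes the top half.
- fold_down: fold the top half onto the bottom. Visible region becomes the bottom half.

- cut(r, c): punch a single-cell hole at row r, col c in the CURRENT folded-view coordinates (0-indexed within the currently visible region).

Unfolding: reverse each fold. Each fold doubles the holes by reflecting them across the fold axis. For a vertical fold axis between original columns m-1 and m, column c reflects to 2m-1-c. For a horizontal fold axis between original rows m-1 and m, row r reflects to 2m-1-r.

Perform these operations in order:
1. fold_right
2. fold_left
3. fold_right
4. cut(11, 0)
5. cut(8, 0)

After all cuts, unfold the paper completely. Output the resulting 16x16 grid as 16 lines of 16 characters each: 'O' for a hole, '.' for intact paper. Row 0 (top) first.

Answer: ................
................
................
................
................
................
................
................
.OO..OO..OO..OO.
................
................
.OO..OO..OO..OO.
................
................
................
................

Derivation:
Op 1 fold_right: fold axis v@8; visible region now rows[0,16) x cols[8,16) = 16x8
Op 2 fold_left: fold axis v@12; visible region now rows[0,16) x cols[8,12) = 16x4
Op 3 fold_right: fold axis v@10; visible region now rows[0,16) x cols[10,12) = 16x2
Op 4 cut(11, 0): punch at orig (11,10); cuts so far [(11, 10)]; region rows[0,16) x cols[10,12) = 16x2
Op 5 cut(8, 0): punch at orig (8,10); cuts so far [(8, 10), (11, 10)]; region rows[0,16) x cols[10,12) = 16x2
Unfold 1 (reflect across v@10): 4 holes -> [(8, 9), (8, 10), (11, 9), (11, 10)]
Unfold 2 (reflect across v@12): 8 holes -> [(8, 9), (8, 10), (8, 13), (8, 14), (11, 9), (11, 10), (11, 13), (11, 14)]
Unfold 3 (reflect across v@8): 16 holes -> [(8, 1), (8, 2), (8, 5), (8, 6), (8, 9), (8, 10), (8, 13), (8, 14), (11, 1), (11, 2), (11, 5), (11, 6), (11, 9), (11, 10), (11, 13), (11, 14)]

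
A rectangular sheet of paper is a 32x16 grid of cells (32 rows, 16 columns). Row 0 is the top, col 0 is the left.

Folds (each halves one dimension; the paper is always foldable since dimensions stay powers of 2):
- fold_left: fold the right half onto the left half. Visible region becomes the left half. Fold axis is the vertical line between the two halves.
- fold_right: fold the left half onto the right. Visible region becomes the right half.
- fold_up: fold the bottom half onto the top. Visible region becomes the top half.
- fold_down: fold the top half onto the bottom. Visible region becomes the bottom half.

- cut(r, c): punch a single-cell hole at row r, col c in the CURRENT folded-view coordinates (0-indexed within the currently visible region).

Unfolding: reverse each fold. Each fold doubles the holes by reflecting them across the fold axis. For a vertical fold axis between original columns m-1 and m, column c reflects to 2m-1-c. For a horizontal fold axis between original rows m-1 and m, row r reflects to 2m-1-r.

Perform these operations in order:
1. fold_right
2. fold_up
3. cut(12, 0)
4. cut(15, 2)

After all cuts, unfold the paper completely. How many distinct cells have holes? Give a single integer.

Op 1 fold_right: fold axis v@8; visible region now rows[0,32) x cols[8,16) = 32x8
Op 2 fold_up: fold axis h@16; visible region now rows[0,16) x cols[8,16) = 16x8
Op 3 cut(12, 0): punch at orig (12,8); cuts so far [(12, 8)]; region rows[0,16) x cols[8,16) = 16x8
Op 4 cut(15, 2): punch at orig (15,10); cuts so far [(12, 8), (15, 10)]; region rows[0,16) x cols[8,16) = 16x8
Unfold 1 (reflect across h@16): 4 holes -> [(12, 8), (15, 10), (16, 10), (19, 8)]
Unfold 2 (reflect across v@8): 8 holes -> [(12, 7), (12, 8), (15, 5), (15, 10), (16, 5), (16, 10), (19, 7), (19, 8)]

Answer: 8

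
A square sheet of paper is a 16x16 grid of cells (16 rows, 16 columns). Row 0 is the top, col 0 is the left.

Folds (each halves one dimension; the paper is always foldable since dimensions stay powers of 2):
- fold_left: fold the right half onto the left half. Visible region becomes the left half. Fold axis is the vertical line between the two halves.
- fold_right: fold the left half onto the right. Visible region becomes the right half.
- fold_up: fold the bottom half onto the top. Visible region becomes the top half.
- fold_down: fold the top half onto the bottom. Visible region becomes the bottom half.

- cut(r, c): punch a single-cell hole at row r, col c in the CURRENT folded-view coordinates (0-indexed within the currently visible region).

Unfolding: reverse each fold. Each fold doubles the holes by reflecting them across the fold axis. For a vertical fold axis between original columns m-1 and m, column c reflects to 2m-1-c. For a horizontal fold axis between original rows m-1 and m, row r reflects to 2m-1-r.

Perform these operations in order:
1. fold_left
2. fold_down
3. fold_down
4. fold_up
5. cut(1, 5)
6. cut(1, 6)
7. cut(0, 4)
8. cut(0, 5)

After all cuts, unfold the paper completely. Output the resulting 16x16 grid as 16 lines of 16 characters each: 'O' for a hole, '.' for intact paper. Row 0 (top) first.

Op 1 fold_left: fold axis v@8; visible region now rows[0,16) x cols[0,8) = 16x8
Op 2 fold_down: fold axis h@8; visible region now rows[8,16) x cols[0,8) = 8x8
Op 3 fold_down: fold axis h@12; visible region now rows[12,16) x cols[0,8) = 4x8
Op 4 fold_up: fold axis h@14; visible region now rows[12,14) x cols[0,8) = 2x8
Op 5 cut(1, 5): punch at orig (13,5); cuts so far [(13, 5)]; region rows[12,14) x cols[0,8) = 2x8
Op 6 cut(1, 6): punch at orig (13,6); cuts so far [(13, 5), (13, 6)]; region rows[12,14) x cols[0,8) = 2x8
Op 7 cut(0, 4): punch at orig (12,4); cuts so far [(12, 4), (13, 5), (13, 6)]; region rows[12,14) x cols[0,8) = 2x8
Op 8 cut(0, 5): punch at orig (12,5); cuts so far [(12, 4), (12, 5), (13, 5), (13, 6)]; region rows[12,14) x cols[0,8) = 2x8
Unfold 1 (reflect across h@14): 8 holes -> [(12, 4), (12, 5), (13, 5), (13, 6), (14, 5), (14, 6), (15, 4), (15, 5)]
Unfold 2 (reflect across h@12): 16 holes -> [(8, 4), (8, 5), (9, 5), (9, 6), (10, 5), (10, 6), (11, 4), (11, 5), (12, 4), (12, 5), (13, 5), (13, 6), (14, 5), (14, 6), (15, 4), (15, 5)]
Unfold 3 (reflect across h@8): 32 holes -> [(0, 4), (0, 5), (1, 5), (1, 6), (2, 5), (2, 6), (3, 4), (3, 5), (4, 4), (4, 5), (5, 5), (5, 6), (6, 5), (6, 6), (7, 4), (7, 5), (8, 4), (8, 5), (9, 5), (9, 6), (10, 5), (10, 6), (11, 4), (11, 5), (12, 4), (12, 5), (13, 5), (13, 6), (14, 5), (14, 6), (15, 4), (15, 5)]
Unfold 4 (reflect across v@8): 64 holes -> [(0, 4), (0, 5), (0, 10), (0, 11), (1, 5), (1, 6), (1, 9), (1, 10), (2, 5), (2, 6), (2, 9), (2, 10), (3, 4), (3, 5), (3, 10), (3, 11), (4, 4), (4, 5), (4, 10), (4, 11), (5, 5), (5, 6), (5, 9), (5, 10), (6, 5), (6, 6), (6, 9), (6, 10), (7, 4), (7, 5), (7, 10), (7, 11), (8, 4), (8, 5), (8, 10), (8, 11), (9, 5), (9, 6), (9, 9), (9, 10), (10, 5), (10, 6), (10, 9), (10, 10), (11, 4), (11, 5), (11, 10), (11, 11), (12, 4), (12, 5), (12, 10), (12, 11), (13, 5), (13, 6), (13, 9), (13, 10), (14, 5), (14, 6), (14, 9), (14, 10), (15, 4), (15, 5), (15, 10), (15, 11)]

Answer: ....OO....OO....
.....OO..OO.....
.....OO..OO.....
....OO....OO....
....OO....OO....
.....OO..OO.....
.....OO..OO.....
....OO....OO....
....OO....OO....
.....OO..OO.....
.....OO..OO.....
....OO....OO....
....OO....OO....
.....OO..OO.....
.....OO..OO.....
....OO....OO....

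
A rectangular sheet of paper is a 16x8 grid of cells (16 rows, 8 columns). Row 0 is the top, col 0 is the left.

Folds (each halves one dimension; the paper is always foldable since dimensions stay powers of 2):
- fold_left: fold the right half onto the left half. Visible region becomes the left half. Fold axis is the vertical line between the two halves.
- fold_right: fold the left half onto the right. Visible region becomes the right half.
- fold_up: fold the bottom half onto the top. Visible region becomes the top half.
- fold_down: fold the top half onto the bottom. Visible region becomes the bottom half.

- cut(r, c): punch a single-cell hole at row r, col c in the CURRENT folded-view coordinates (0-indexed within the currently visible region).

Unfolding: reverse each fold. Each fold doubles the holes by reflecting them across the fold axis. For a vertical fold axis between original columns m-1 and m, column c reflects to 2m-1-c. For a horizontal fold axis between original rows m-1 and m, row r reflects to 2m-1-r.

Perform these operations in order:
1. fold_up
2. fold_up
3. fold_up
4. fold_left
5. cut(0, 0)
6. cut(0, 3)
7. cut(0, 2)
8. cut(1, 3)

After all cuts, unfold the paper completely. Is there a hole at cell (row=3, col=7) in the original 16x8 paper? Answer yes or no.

Answer: yes

Derivation:
Op 1 fold_up: fold axis h@8; visible region now rows[0,8) x cols[0,8) = 8x8
Op 2 fold_up: fold axis h@4; visible region now rows[0,4) x cols[0,8) = 4x8
Op 3 fold_up: fold axis h@2; visible region now rows[0,2) x cols[0,8) = 2x8
Op 4 fold_left: fold axis v@4; visible region now rows[0,2) x cols[0,4) = 2x4
Op 5 cut(0, 0): punch at orig (0,0); cuts so far [(0, 0)]; region rows[0,2) x cols[0,4) = 2x4
Op 6 cut(0, 3): punch at orig (0,3); cuts so far [(0, 0), (0, 3)]; region rows[0,2) x cols[0,4) = 2x4
Op 7 cut(0, 2): punch at orig (0,2); cuts so far [(0, 0), (0, 2), (0, 3)]; region rows[0,2) x cols[0,4) = 2x4
Op 8 cut(1, 3): punch at orig (1,3); cuts so far [(0, 0), (0, 2), (0, 3), (1, 3)]; region rows[0,2) x cols[0,4) = 2x4
Unfold 1 (reflect across v@4): 8 holes -> [(0, 0), (0, 2), (0, 3), (0, 4), (0, 5), (0, 7), (1, 3), (1, 4)]
Unfold 2 (reflect across h@2): 16 holes -> [(0, 0), (0, 2), (0, 3), (0, 4), (0, 5), (0, 7), (1, 3), (1, 4), (2, 3), (2, 4), (3, 0), (3, 2), (3, 3), (3, 4), (3, 5), (3, 7)]
Unfold 3 (reflect across h@4): 32 holes -> [(0, 0), (0, 2), (0, 3), (0, 4), (0, 5), (0, 7), (1, 3), (1, 4), (2, 3), (2, 4), (3, 0), (3, 2), (3, 3), (3, 4), (3, 5), (3, 7), (4, 0), (4, 2), (4, 3), (4, 4), (4, 5), (4, 7), (5, 3), (5, 4), (6, 3), (6, 4), (7, 0), (7, 2), (7, 3), (7, 4), (7, 5), (7, 7)]
Unfold 4 (reflect across h@8): 64 holes -> [(0, 0), (0, 2), (0, 3), (0, 4), (0, 5), (0, 7), (1, 3), (1, 4), (2, 3), (2, 4), (3, 0), (3, 2), (3, 3), (3, 4), (3, 5), (3, 7), (4, 0), (4, 2), (4, 3), (4, 4), (4, 5), (4, 7), (5, 3), (5, 4), (6, 3), (6, 4), (7, 0), (7, 2), (7, 3), (7, 4), (7, 5), (7, 7), (8, 0), (8, 2), (8, 3), (8, 4), (8, 5), (8, 7), (9, 3), (9, 4), (10, 3), (10, 4), (11, 0), (11, 2), (11, 3), (11, 4), (11, 5), (11, 7), (12, 0), (12, 2), (12, 3), (12, 4), (12, 5), (12, 7), (13, 3), (13, 4), (14, 3), (14, 4), (15, 0), (15, 2), (15, 3), (15, 4), (15, 5), (15, 7)]
Holes: [(0, 0), (0, 2), (0, 3), (0, 4), (0, 5), (0, 7), (1, 3), (1, 4), (2, 3), (2, 4), (3, 0), (3, 2), (3, 3), (3, 4), (3, 5), (3, 7), (4, 0), (4, 2), (4, 3), (4, 4), (4, 5), (4, 7), (5, 3), (5, 4), (6, 3), (6, 4), (7, 0), (7, 2), (7, 3), (7, 4), (7, 5), (7, 7), (8, 0), (8, 2), (8, 3), (8, 4), (8, 5), (8, 7), (9, 3), (9, 4), (10, 3), (10, 4), (11, 0), (11, 2), (11, 3), (11, 4), (11, 5), (11, 7), (12, 0), (12, 2), (12, 3), (12, 4), (12, 5), (12, 7), (13, 3), (13, 4), (14, 3), (14, 4), (15, 0), (15, 2), (15, 3), (15, 4), (15, 5), (15, 7)]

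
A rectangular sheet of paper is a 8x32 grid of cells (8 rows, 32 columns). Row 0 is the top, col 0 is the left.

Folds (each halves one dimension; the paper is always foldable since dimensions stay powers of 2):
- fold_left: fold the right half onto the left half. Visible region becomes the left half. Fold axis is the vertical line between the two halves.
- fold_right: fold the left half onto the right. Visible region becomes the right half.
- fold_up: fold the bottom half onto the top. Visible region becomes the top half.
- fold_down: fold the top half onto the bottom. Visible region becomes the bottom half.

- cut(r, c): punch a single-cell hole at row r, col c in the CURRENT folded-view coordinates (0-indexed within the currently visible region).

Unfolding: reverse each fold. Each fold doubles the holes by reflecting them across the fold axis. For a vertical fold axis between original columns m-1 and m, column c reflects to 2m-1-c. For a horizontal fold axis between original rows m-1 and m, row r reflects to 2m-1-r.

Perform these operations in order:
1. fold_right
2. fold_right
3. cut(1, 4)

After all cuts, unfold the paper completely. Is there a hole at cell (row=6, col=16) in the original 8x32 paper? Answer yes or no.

Answer: no

Derivation:
Op 1 fold_right: fold axis v@16; visible region now rows[0,8) x cols[16,32) = 8x16
Op 2 fold_right: fold axis v@24; visible region now rows[0,8) x cols[24,32) = 8x8
Op 3 cut(1, 4): punch at orig (1,28); cuts so far [(1, 28)]; region rows[0,8) x cols[24,32) = 8x8
Unfold 1 (reflect across v@24): 2 holes -> [(1, 19), (1, 28)]
Unfold 2 (reflect across v@16): 4 holes -> [(1, 3), (1, 12), (1, 19), (1, 28)]
Holes: [(1, 3), (1, 12), (1, 19), (1, 28)]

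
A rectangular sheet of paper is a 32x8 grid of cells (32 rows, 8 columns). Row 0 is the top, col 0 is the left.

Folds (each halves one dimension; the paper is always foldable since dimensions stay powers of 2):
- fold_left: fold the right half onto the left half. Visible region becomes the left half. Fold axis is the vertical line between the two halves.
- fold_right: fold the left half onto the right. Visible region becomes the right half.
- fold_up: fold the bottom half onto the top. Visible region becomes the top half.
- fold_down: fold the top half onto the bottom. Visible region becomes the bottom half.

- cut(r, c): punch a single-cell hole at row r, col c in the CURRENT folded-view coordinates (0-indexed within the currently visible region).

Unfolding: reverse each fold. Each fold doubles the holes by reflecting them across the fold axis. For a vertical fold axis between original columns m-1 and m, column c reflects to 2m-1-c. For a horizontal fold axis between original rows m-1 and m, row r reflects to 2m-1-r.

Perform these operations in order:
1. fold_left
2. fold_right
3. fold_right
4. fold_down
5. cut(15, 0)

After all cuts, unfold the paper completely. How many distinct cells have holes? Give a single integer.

Answer: 16

Derivation:
Op 1 fold_left: fold axis v@4; visible region now rows[0,32) x cols[0,4) = 32x4
Op 2 fold_right: fold axis v@2; visible region now rows[0,32) x cols[2,4) = 32x2
Op 3 fold_right: fold axis v@3; visible region now rows[0,32) x cols[3,4) = 32x1
Op 4 fold_down: fold axis h@16; visible region now rows[16,32) x cols[3,4) = 16x1
Op 5 cut(15, 0): punch at orig (31,3); cuts so far [(31, 3)]; region rows[16,32) x cols[3,4) = 16x1
Unfold 1 (reflect across h@16): 2 holes -> [(0, 3), (31, 3)]
Unfold 2 (reflect across v@3): 4 holes -> [(0, 2), (0, 3), (31, 2), (31, 3)]
Unfold 3 (reflect across v@2): 8 holes -> [(0, 0), (0, 1), (0, 2), (0, 3), (31, 0), (31, 1), (31, 2), (31, 3)]
Unfold 4 (reflect across v@4): 16 holes -> [(0, 0), (0, 1), (0, 2), (0, 3), (0, 4), (0, 5), (0, 6), (0, 7), (31, 0), (31, 1), (31, 2), (31, 3), (31, 4), (31, 5), (31, 6), (31, 7)]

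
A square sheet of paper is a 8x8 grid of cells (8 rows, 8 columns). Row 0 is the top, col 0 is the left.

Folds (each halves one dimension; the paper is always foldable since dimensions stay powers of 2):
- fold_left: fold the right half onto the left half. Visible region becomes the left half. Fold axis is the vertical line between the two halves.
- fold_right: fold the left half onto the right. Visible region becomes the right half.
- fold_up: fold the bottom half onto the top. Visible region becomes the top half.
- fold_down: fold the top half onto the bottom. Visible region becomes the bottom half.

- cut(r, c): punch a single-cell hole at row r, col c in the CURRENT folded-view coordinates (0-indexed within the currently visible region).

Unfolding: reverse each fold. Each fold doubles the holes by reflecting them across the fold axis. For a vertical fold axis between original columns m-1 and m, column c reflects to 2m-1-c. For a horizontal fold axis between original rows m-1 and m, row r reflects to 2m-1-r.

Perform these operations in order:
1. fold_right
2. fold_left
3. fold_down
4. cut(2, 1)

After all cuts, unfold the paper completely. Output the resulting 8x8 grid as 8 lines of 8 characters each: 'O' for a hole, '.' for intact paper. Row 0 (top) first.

Op 1 fold_right: fold axis v@4; visible region now rows[0,8) x cols[4,8) = 8x4
Op 2 fold_left: fold axis v@6; visible region now rows[0,8) x cols[4,6) = 8x2
Op 3 fold_down: fold axis h@4; visible region now rows[4,8) x cols[4,6) = 4x2
Op 4 cut(2, 1): punch at orig (6,5); cuts so far [(6, 5)]; region rows[4,8) x cols[4,6) = 4x2
Unfold 1 (reflect across h@4): 2 holes -> [(1, 5), (6, 5)]
Unfold 2 (reflect across v@6): 4 holes -> [(1, 5), (1, 6), (6, 5), (6, 6)]
Unfold 3 (reflect across v@4): 8 holes -> [(1, 1), (1, 2), (1, 5), (1, 6), (6, 1), (6, 2), (6, 5), (6, 6)]

Answer: ........
.OO..OO.
........
........
........
........
.OO..OO.
........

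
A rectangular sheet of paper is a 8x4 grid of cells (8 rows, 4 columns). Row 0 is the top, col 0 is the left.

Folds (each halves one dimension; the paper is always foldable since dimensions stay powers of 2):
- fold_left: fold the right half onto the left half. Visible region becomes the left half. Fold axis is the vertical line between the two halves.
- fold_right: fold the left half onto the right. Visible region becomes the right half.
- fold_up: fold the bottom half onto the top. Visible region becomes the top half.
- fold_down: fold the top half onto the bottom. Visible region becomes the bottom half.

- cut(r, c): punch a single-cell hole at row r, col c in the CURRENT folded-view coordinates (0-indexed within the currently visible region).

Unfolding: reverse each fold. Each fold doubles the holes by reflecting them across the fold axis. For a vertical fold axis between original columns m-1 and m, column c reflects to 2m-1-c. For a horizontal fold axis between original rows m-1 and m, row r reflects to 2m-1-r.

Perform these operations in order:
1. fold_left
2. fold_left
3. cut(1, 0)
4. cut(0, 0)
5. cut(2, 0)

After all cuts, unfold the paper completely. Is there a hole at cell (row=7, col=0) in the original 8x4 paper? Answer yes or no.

Answer: no

Derivation:
Op 1 fold_left: fold axis v@2; visible region now rows[0,8) x cols[0,2) = 8x2
Op 2 fold_left: fold axis v@1; visible region now rows[0,8) x cols[0,1) = 8x1
Op 3 cut(1, 0): punch at orig (1,0); cuts so far [(1, 0)]; region rows[0,8) x cols[0,1) = 8x1
Op 4 cut(0, 0): punch at orig (0,0); cuts so far [(0, 0), (1, 0)]; region rows[0,8) x cols[0,1) = 8x1
Op 5 cut(2, 0): punch at orig (2,0); cuts so far [(0, 0), (1, 0), (2, 0)]; region rows[0,8) x cols[0,1) = 8x1
Unfold 1 (reflect across v@1): 6 holes -> [(0, 0), (0, 1), (1, 0), (1, 1), (2, 0), (2, 1)]
Unfold 2 (reflect across v@2): 12 holes -> [(0, 0), (0, 1), (0, 2), (0, 3), (1, 0), (1, 1), (1, 2), (1, 3), (2, 0), (2, 1), (2, 2), (2, 3)]
Holes: [(0, 0), (0, 1), (0, 2), (0, 3), (1, 0), (1, 1), (1, 2), (1, 3), (2, 0), (2, 1), (2, 2), (2, 3)]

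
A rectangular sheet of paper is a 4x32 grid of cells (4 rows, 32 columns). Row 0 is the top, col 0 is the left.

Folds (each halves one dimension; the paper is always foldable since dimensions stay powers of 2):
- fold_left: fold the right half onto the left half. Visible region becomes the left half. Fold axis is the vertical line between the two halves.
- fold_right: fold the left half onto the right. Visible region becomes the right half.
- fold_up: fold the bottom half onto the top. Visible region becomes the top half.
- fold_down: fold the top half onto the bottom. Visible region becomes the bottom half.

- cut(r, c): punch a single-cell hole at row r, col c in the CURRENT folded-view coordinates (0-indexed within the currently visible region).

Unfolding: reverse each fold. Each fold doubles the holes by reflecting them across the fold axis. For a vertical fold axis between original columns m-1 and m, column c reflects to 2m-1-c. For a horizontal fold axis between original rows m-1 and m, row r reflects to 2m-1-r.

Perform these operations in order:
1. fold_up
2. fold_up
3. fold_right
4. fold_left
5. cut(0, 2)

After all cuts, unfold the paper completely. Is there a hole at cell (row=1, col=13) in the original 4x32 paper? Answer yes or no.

Op 1 fold_up: fold axis h@2; visible region now rows[0,2) x cols[0,32) = 2x32
Op 2 fold_up: fold axis h@1; visible region now rows[0,1) x cols[0,32) = 1x32
Op 3 fold_right: fold axis v@16; visible region now rows[0,1) x cols[16,32) = 1x16
Op 4 fold_left: fold axis v@24; visible region now rows[0,1) x cols[16,24) = 1x8
Op 5 cut(0, 2): punch at orig (0,18); cuts so far [(0, 18)]; region rows[0,1) x cols[16,24) = 1x8
Unfold 1 (reflect across v@24): 2 holes -> [(0, 18), (0, 29)]
Unfold 2 (reflect across v@16): 4 holes -> [(0, 2), (0, 13), (0, 18), (0, 29)]
Unfold 3 (reflect across h@1): 8 holes -> [(0, 2), (0, 13), (0, 18), (0, 29), (1, 2), (1, 13), (1, 18), (1, 29)]
Unfold 4 (reflect across h@2): 16 holes -> [(0, 2), (0, 13), (0, 18), (0, 29), (1, 2), (1, 13), (1, 18), (1, 29), (2, 2), (2, 13), (2, 18), (2, 29), (3, 2), (3, 13), (3, 18), (3, 29)]
Holes: [(0, 2), (0, 13), (0, 18), (0, 29), (1, 2), (1, 13), (1, 18), (1, 29), (2, 2), (2, 13), (2, 18), (2, 29), (3, 2), (3, 13), (3, 18), (3, 29)]

Answer: yes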